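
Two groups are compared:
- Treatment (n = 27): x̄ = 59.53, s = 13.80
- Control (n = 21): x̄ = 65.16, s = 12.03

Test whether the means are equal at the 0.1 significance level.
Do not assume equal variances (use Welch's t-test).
Welch's two-sample t-test:
H₀: μ₁ = μ₂
H₁: μ₁ ≠ μ₂
s₁²/n₁ = 13.80²/27 = 7.0533,  s₂²/n₂ = 12.03²/21 = 6.8915
SE = √(s₁²/n₁ + s₂²/n₂) = √(7.0533 + 6.8915) = 3.7343
df (Welch-Satterthwaite) = (s₁²/n₁ + s₂²/n₂)² / [(s₁²/n₁)²/(n₁-1) + (s₂²/n₂)²/(n₂-1)] ≈ 45.35
t = (x̄₁ - x̄₂) / SE = (59.53 - 65.16) / 3.7343 = -5.63 / 3.7343 = -1.508
p-value = 0.1386

Since p-value > α = 0.1, we fail to reject H₀.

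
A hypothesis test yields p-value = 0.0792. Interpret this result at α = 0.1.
Since p = 0.0792 < α = 0.1, reject H₀.
There is sufficient evidence to reject the null hypothesis; the result is statistically significant at the 0.1 level.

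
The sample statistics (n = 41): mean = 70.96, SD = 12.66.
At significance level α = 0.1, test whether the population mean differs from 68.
One-sample t-test:
H₀: μ = 68
H₁: μ ≠ 68
df = n - 1 = 40
t = (x̄ - μ₀) / (s/√n) = (70.96 - 68) / (12.66/√41) = 1.497
p-value = 0.1422

Since p-value > α = 0.1, we fail to reject H₀.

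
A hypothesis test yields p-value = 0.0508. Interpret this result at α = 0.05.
Since p = 0.0508 > α = 0.05, fail to reject H₀.
There is insufficient evidence to reject the null hypothesis; the result is not statistically significant at the 0.05 level.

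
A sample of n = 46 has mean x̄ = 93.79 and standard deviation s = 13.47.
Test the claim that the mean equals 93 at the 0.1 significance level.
One-sample t-test:
H₀: μ = 93
H₁: μ ≠ 93
df = n - 1 = 45
t = (x̄ - μ₀) / (s/√n) = (93.79 - 93) / (13.47/√46) = 0.398
p-value = 0.6927

Since p-value > α = 0.1, we fail to reject H₀.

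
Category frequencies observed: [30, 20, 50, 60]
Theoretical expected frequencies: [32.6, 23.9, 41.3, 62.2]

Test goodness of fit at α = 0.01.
Chi-square goodness of fit test:
H₀: observed counts match expected distribution
H₁: observed counts differ from expected distribution
df = k - 1 = 3
χ² = Σ(O - E)²/E
   = (30 - 32.6)²/32.6 + (20 - 23.9)²/23.9 + (50 - 41.3)²/41.3 + (60 - 62.2)²/62.2
   = 0.207 + 0.636 + 1.833 + 0.078
   = 2.75
p-value = 0.4311

Since p-value > α = 0.01, we fail to reject H₀.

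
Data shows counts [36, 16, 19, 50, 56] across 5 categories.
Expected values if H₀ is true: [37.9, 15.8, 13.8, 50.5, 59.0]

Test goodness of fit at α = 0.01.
Chi-square goodness of fit test:
H₀: observed counts match expected distribution
H₁: observed counts differ from expected distribution
df = k - 1 = 4
χ² = Σ(O - E)²/E
   = (36 - 37.9)²/37.9 + (16 - 15.8)²/15.8 + (19 - 13.8)²/13.8 + (50 - 50.5)²/50.5 + (56 - 59.0)²/59.0
   = 0.095 + 0.003 + 1.959 + 0.005 + 0.153
   = 2.21
p-value = 0.6963

Since p-value > α = 0.01, we fail to reject H₀.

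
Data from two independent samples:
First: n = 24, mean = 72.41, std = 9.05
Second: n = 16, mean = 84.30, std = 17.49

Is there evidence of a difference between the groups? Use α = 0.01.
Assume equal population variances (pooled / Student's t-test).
Student's two-sample t-test (equal variances):
H₀: μ₁ = μ₂
H₁: μ₁ ≠ μ₂
df = n₁ + n₂ - 2 = 38
Pooled variance s_p² = [(n₁-1)s₁² + (n₂-1)s₂²] / (n₁ + n₂ - 2) = [(23)(9.05²) + (15)(17.49²)] / 38 = 170.3226
SE = √(s_p²(1/n₁ + 1/n₂)) = √(170.3226 × (1/24 + 1/16)) = 4.2121
t = (x̄₁ - x̄₂) / SE = (72.41 - 84.30) / 4.2121 = -11.89 / 4.2121 = -2.823
p-value = 0.0075

Since p-value < α = 0.01, we reject H₀.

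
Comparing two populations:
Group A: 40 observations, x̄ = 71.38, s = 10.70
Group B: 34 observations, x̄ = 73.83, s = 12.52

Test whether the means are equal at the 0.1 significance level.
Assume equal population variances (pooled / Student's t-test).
Student's two-sample t-test (equal variances):
H₀: μ₁ = μ₂
H₁: μ₁ ≠ μ₂
df = n₁ + n₂ - 2 = 72
Pooled variance s_p² = [(n₁-1)s₁² + (n₂-1)s₂²] / (n₁ + n₂ - 2) = [(39)(10.70²) + (33)(12.52²)] / 72 = 133.8593
SE = √(s_p²(1/n₁ + 1/n₂)) = √(133.8593 × (1/40 + 1/34)) = 2.6988
t = (x̄₁ - x̄₂) / SE = (71.38 - 73.83) / 2.6988 = -2.45 / 2.6988 = -0.908
p-value = 0.3670

Since p-value > α = 0.1, we fail to reject H₀.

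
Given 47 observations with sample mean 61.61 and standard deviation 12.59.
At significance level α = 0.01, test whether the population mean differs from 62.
One-sample t-test:
H₀: μ = 62
H₁: μ ≠ 62
df = n - 1 = 46
t = (x̄ - μ₀) / (s/√n) = (61.61 - 62) / (12.59/√47) = -0.212
p-value = 0.8328

Since p-value > α = 0.01, we fail to reject H₀.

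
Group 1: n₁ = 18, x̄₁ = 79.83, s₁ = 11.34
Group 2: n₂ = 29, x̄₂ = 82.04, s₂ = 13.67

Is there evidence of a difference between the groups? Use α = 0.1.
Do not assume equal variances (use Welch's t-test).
Welch's two-sample t-test:
H₀: μ₁ = μ₂
H₁: μ₁ ≠ μ₂
s₁²/n₁ = 11.34²/18 = 7.1442,  s₂²/n₂ = 13.67²/29 = 6.4438
SE = √(s₁²/n₁ + s₂²/n₂) = √(7.1442 + 6.4438) = 3.6862
df (Welch-Satterthwaite) = (s₁²/n₁ + s₂²/n₂)² / [(s₁²/n₁)²/(n₁-1) + (s₂²/n₂)²/(n₂-1)] ≈ 41.16
t = (x̄₁ - x̄₂) / SE = (79.83 - 82.04) / 3.6862 = -2.21 / 3.6862 = -0.600
p-value = 0.5521

Since p-value > α = 0.1, we fail to reject H₀.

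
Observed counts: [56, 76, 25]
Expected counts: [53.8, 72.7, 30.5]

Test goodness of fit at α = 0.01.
Chi-square goodness of fit test:
H₀: observed counts match expected distribution
H₁: observed counts differ from expected distribution
df = k - 1 = 2
χ² = Σ(O - E)²/E
   = (56 - 53.8)²/53.8 + (76 - 72.7)²/72.7 + (25 - 30.5)²/30.5
   = 0.090 + 0.150 + 0.992
   = 1.23
p-value = 0.5402

Since p-value > α = 0.01, we fail to reject H₀.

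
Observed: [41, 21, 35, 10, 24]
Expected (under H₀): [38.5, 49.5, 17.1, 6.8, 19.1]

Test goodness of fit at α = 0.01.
Chi-square goodness of fit test:
H₀: observed counts match expected distribution
H₁: observed counts differ from expected distribution
df = k - 1 = 4
χ² = Σ(O - E)²/E
   = (41 - 38.5)²/38.5 + (21 - 49.5)²/49.5 + (35 - 17.1)²/17.1 + (10 - 6.8)²/6.8 + (24 - 19.1)²/19.1
   = 0.162 + 16.409 + 18.737 + 1.506 + 1.257
   = 38.07
p-value < 0.0001

Since p-value < α = 0.01, we reject H₀.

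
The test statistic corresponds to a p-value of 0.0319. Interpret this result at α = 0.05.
Since p = 0.0319 < α = 0.05, reject H₀.
There is sufficient evidence to reject the null hypothesis; the result is statistically significant at the 0.05 level.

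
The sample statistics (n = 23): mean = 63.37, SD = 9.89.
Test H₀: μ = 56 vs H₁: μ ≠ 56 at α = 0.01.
One-sample t-test:
H₀: μ = 56
H₁: μ ≠ 56
df = n - 1 = 22
t = (x̄ - μ₀) / (s/√n) = (63.37 - 56) / (9.89/√23) = 3.574
p-value = 0.0017

Since p-value < α = 0.01, we reject H₀.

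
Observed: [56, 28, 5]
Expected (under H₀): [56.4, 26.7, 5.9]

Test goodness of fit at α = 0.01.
Chi-square goodness of fit test:
H₀: observed counts match expected distribution
H₁: observed counts differ from expected distribution
df = k - 1 = 2
χ² = Σ(O - E)²/E
   = (56 - 56.4)²/56.4 + (28 - 26.7)²/26.7 + (5 - 5.9)²/5.9
   = 0.003 + 0.063 + 0.137
   = 0.20
p-value = 0.9033

Since p-value > α = 0.01, we fail to reject H₀.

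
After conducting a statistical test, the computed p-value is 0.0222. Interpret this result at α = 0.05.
Since p = 0.0222 < α = 0.05, reject H₀.
There is sufficient evidence to reject the null hypothesis; the result is statistically significant at the 0.05 level.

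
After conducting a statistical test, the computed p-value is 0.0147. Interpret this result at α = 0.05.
Since p = 0.0147 < α = 0.05, reject H₀.
There is sufficient evidence to reject the null hypothesis; the result is statistically significant at the 0.05 level.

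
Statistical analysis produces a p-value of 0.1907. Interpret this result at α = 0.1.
Since p = 0.1907 > α = 0.1, fail to reject H₀.
There is insufficient evidence to reject the null hypothesis; the result is not statistically significant at the 0.1 level.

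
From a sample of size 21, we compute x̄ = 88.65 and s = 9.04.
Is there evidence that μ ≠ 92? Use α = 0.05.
One-sample t-test:
H₀: μ = 92
H₁: μ ≠ 92
df = n - 1 = 20
t = (x̄ - μ₀) / (s/√n) = (88.65 - 92) / (9.04/√21) = -1.698
p-value = 0.1050

Since p-value > α = 0.05, we fail to reject H₀.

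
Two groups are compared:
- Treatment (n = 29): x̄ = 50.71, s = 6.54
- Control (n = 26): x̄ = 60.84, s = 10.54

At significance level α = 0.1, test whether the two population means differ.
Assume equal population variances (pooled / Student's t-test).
Student's two-sample t-test (equal variances):
H₀: μ₁ = μ₂
H₁: μ₁ ≠ μ₂
df = n₁ + n₂ - 2 = 53
Pooled variance s_p² = [(n₁-1)s₁² + (n₂-1)s₂²] / (n₁ + n₂ - 2) = [(28)(6.54²) + (25)(10.54²)] / 53 = 74.9980
SE = √(s_p²(1/n₁ + 1/n₂)) = √(74.9980 × (1/29 + 1/26)) = 2.3389
t = (x̄₁ - x̄₂) / SE = (50.71 - 60.84) / 2.3389 = -10.13 / 2.3389 = -4.331
p-value = 0.0001

Since p-value < α = 0.1, we reject H₀.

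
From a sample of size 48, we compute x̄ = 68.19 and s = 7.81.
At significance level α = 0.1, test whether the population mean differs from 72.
One-sample t-test:
H₀: μ = 72
H₁: μ ≠ 72
df = n - 1 = 47
t = (x̄ - μ₀) / (s/√n) = (68.19 - 72) / (7.81/√48) = -3.380
p-value = 0.0015

Since p-value < α = 0.1, we reject H₀.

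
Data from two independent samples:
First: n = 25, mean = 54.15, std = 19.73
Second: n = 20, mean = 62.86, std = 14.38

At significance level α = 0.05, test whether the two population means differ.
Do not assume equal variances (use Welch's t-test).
Welch's two-sample t-test:
H₀: μ₁ = μ₂
H₁: μ₁ ≠ μ₂
s₁²/n₁ = 19.73²/25 = 15.5709,  s₂²/n₂ = 14.38²/20 = 10.3392
SE = √(s₁²/n₁ + s₂²/n₂) = √(15.5709 + 10.3392) = 5.0902
df (Welch-Satterthwaite) = (s₁²/n₁ + s₂²/n₂)² / [(s₁²/n₁)²/(n₁-1) + (s₂²/n₂)²/(n₂-1)] ≈ 42.68
t = (x̄₁ - x̄₂) / SE = (54.15 - 62.86) / 5.0902 = -8.71 / 5.0902 = -1.711
p-value = 0.0943

Since p-value > α = 0.05, we fail to reject H₀.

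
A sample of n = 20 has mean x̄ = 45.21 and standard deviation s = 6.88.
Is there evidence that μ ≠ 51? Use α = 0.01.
One-sample t-test:
H₀: μ = 51
H₁: μ ≠ 51
df = n - 1 = 19
t = (x̄ - μ₀) / (s/√n) = (45.21 - 51) / (6.88/√20) = -3.764
p-value = 0.0013

Since p-value < α = 0.01, we reject H₀.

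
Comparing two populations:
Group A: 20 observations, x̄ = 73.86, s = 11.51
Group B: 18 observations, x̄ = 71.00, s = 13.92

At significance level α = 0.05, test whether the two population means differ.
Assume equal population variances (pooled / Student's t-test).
Student's two-sample t-test (equal variances):
H₀: μ₁ = μ₂
H₁: μ₁ ≠ μ₂
df = n₁ + n₂ - 2 = 36
Pooled variance s_p² = [(n₁-1)s₁² + (n₂-1)s₂²] / (n₁ + n₂ - 2) = [(19)(11.51²) + (17)(13.92²)] / 36 = 161.4209
SE = √(s_p²(1/n₁ + 1/n₂)) = √(161.4209 × (1/20 + 1/18)) = 4.1278
t = (x̄₁ - x̄₂) / SE = (73.86 - 71.00) / 4.1278 = 2.86 / 4.1278 = 0.693
p-value = 0.4928

Since p-value > α = 0.05, we fail to reject H₀.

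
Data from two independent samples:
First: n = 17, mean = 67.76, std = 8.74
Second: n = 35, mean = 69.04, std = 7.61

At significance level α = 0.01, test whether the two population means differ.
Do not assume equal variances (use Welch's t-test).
Welch's two-sample t-test:
H₀: μ₁ = μ₂
H₁: μ₁ ≠ μ₂
s₁²/n₁ = 8.74²/17 = 4.4934,  s₂²/n₂ = 7.61²/35 = 1.6546
SE = √(s₁²/n₁ + s₂²/n₂) = √(4.4934 + 1.6546) = 2.4795
df (Welch-Satterthwaite) = (s₁²/n₁ + s₂²/n₂)² / [(s₁²/n₁)²/(n₁-1) + (s₂²/n₂)²/(n₂-1)] ≈ 28.16
t = (x̄₁ - x̄₂) / SE = (67.76 - 69.04) / 2.4795 = -1.28 / 2.4795 = -0.516
p-value = 0.6097

Since p-value > α = 0.01, we fail to reject H₀.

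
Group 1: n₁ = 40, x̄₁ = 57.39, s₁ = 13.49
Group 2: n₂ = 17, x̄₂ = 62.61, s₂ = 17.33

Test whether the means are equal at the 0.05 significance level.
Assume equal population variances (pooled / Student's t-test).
Student's two-sample t-test (equal variances):
H₀: μ₁ = μ₂
H₁: μ₁ ≠ μ₂
df = n₁ + n₂ - 2 = 55
Pooled variance s_p² = [(n₁-1)s₁² + (n₂-1)s₂²] / (n₁ + n₂ - 2) = [(39)(13.49²) + (16)(17.33²)] / 55 = 216.4088
SE = √(s_p²(1/n₁ + 1/n₂)) = √(216.4088 × (1/40 + 1/17)) = 4.2591
t = (x̄₁ - x̄₂) / SE = (57.39 - 62.61) / 4.2591 = -5.22 / 4.2591 = -1.226
p-value = 0.2256

Since p-value > α = 0.05, we fail to reject H₀.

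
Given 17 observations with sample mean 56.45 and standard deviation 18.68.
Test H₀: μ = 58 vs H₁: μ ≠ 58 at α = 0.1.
One-sample t-test:
H₀: μ = 58
H₁: μ ≠ 58
df = n - 1 = 16
t = (x̄ - μ₀) / (s/√n) = (56.45 - 58) / (18.68/√17) = -0.342
p-value = 0.7367

Since p-value > α = 0.1, we fail to reject H₀.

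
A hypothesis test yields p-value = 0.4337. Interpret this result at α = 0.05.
Since p = 0.4337 > α = 0.05, fail to reject H₀.
There is insufficient evidence to reject the null hypothesis; the result is not statistically significant at the 0.05 level.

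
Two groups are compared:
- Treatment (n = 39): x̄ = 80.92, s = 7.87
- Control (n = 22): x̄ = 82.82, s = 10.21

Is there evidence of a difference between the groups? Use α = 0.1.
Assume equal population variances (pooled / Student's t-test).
Student's two-sample t-test (equal variances):
H₀: μ₁ = μ₂
H₁: μ₁ ≠ μ₂
df = n₁ + n₂ - 2 = 59
Pooled variance s_p² = [(n₁-1)s₁² + (n₂-1)s₂²] / (n₁ + n₂ - 2) = [(38)(7.87²) + (21)(10.21²)] / 59 = 76.9954
SE = √(s_p²(1/n₁ + 1/n₂)) = √(76.9954 × (1/39 + 1/22)) = 2.3397
t = (x̄₁ - x̄₂) / SE = (80.92 - 82.82) / 2.3397 = -1.90 / 2.3397 = -0.812
p-value = 0.4200

Since p-value > α = 0.1, we fail to reject H₀.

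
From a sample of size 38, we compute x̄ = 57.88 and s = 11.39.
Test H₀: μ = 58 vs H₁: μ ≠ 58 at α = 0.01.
One-sample t-test:
H₀: μ = 58
H₁: μ ≠ 58
df = n - 1 = 37
t = (x̄ - μ₀) / (s/√n) = (57.88 - 58) / (11.39/√38) = -0.065
p-value = 0.9486

Since p-value > α = 0.01, we fail to reject H₀.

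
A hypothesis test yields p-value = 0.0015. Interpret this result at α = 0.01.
Since p = 0.0015 < α = 0.01, reject H₀.
There is sufficient evidence to reject the null hypothesis; the result is statistically significant at the 0.01 level.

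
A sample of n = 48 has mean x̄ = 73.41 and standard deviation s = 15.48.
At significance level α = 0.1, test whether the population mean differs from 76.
One-sample t-test:
H₀: μ = 76
H₁: μ ≠ 76
df = n - 1 = 47
t = (x̄ - μ₀) / (s/√n) = (73.41 - 76) / (15.48/√48) = -1.159
p-value = 0.2522

Since p-value > α = 0.1, we fail to reject H₀.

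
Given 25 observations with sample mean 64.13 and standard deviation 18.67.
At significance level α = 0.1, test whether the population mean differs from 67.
One-sample t-test:
H₀: μ = 67
H₁: μ ≠ 67
df = n - 1 = 24
t = (x̄ - μ₀) / (s/√n) = (64.13 - 67) / (18.67/√25) = -0.769
p-value = 0.4496

Since p-value > α = 0.1, we fail to reject H₀.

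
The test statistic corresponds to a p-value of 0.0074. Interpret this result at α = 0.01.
Since p = 0.0074 < α = 0.01, reject H₀.
There is sufficient evidence to reject the null hypothesis; the result is statistically significant at the 0.01 level.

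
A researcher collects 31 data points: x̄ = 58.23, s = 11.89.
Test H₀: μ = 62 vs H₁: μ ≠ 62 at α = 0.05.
One-sample t-test:
H₀: μ = 62
H₁: μ ≠ 62
df = n - 1 = 30
t = (x̄ - μ₀) / (s/√n) = (58.23 - 62) / (11.89/√31) = -1.765
p-value = 0.0877

Since p-value > α = 0.05, we fail to reject H₀.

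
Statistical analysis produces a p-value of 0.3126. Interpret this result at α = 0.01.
Since p = 0.3126 > α = 0.01, fail to reject H₀.
There is insufficient evidence to reject the null hypothesis; the result is not statistically significant at the 0.01 level.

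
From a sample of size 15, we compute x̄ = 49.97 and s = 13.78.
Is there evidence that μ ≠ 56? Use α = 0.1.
One-sample t-test:
H₀: μ = 56
H₁: μ ≠ 56
df = n - 1 = 14
t = (x̄ - μ₀) / (s/√n) = (49.97 - 56) / (13.78/√15) = -1.695
p-value = 0.1122

Since p-value > α = 0.1, we fail to reject H₀.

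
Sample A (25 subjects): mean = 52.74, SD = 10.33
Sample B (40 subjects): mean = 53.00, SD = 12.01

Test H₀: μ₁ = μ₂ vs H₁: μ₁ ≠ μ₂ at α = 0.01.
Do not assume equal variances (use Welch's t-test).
Welch's two-sample t-test:
H₀: μ₁ = μ₂
H₁: μ₁ ≠ μ₂
s₁²/n₁ = 10.33²/25 = 4.2684,  s₂²/n₂ = 12.01²/40 = 3.6060
SE = √(s₁²/n₁ + s₂²/n₂) = √(4.2684 + 3.6060) = 2.8061
df (Welch-Satterthwaite) = (s₁²/n₁ + s₂²/n₂)² / [(s₁²/n₁)²/(n₁-1) + (s₂²/n₂)²/(n₂-1)] ≈ 56.75
t = (x̄₁ - x̄₂) / SE = (52.74 - 53.00) / 2.8061 = -0.26 / 2.8061 = -0.093
p-value = 0.9265

Since p-value > α = 0.01, we fail to reject H₀.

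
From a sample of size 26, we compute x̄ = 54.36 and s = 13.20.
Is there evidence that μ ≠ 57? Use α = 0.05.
One-sample t-test:
H₀: μ = 57
H₁: μ ≠ 57
df = n - 1 = 25
t = (x̄ - μ₀) / (s/√n) = (54.36 - 57) / (13.20/√26) = -1.020
p-value = 0.3176

Since p-value > α = 0.05, we fail to reject H₀.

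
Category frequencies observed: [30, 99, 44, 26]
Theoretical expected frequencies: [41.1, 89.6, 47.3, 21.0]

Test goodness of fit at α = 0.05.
Chi-square goodness of fit test:
H₀: observed counts match expected distribution
H₁: observed counts differ from expected distribution
df = k - 1 = 3
χ² = Σ(O - E)²/E
   = (30 - 41.1)²/41.1 + (99 - 89.6)²/89.6 + (44 - 47.3)²/47.3 + (26 - 21.0)²/21.0
   = 2.998 + 0.986 + 0.230 + 1.190
   = 5.40
p-value = 0.1445

Since p-value > α = 0.05, we fail to reject H₀.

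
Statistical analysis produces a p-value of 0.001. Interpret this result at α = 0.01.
Since p = 0.001 < α = 0.01, reject H₀.
There is sufficient evidence to reject the null hypothesis; the result is statistically significant at the 0.01 level.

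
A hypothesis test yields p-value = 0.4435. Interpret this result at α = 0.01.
Since p = 0.4435 > α = 0.01, fail to reject H₀.
There is insufficient evidence to reject the null hypothesis; the result is not statistically significant at the 0.01 level.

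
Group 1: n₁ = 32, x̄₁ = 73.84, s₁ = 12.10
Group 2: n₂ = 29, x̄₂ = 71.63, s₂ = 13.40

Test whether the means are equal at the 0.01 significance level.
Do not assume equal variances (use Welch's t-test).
Welch's two-sample t-test:
H₀: μ₁ = μ₂
H₁: μ₁ ≠ μ₂
s₁²/n₁ = 12.10²/32 = 4.5753,  s₂²/n₂ = 13.40²/29 = 6.1917
SE = √(s₁²/n₁ + s₂²/n₂) = √(4.5753 + 6.1917) = 3.2813
df (Welch-Satterthwaite) = (s₁²/n₁ + s₂²/n₂)² / [(s₁²/n₁)²/(n₁-1) + (s₂²/n₂)²/(n₂-1)] ≈ 56.70
t = (x̄₁ - x̄₂) / SE = (73.84 - 71.63) / 3.2813 = 2.21 / 3.2813 = 0.674
p-value = 0.5034

Since p-value > α = 0.01, we fail to reject H₀.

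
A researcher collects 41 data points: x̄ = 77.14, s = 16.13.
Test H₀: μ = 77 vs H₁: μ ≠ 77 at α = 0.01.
One-sample t-test:
H₀: μ = 77
H₁: μ ≠ 77
df = n - 1 = 40
t = (x̄ - μ₀) / (s/√n) = (77.14 - 77) / (16.13/√41) = 0.056
p-value = 0.9560

Since p-value > α = 0.01, we fail to reject H₀.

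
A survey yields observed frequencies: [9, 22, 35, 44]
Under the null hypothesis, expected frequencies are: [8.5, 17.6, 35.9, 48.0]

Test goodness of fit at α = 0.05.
Chi-square goodness of fit test:
H₀: observed counts match expected distribution
H₁: observed counts differ from expected distribution
df = k - 1 = 3
χ² = Σ(O - E)²/E
   = (9 - 8.5)²/8.5 + (22 - 17.6)²/17.6 + (35 - 35.9)²/35.9 + (44 - 48.0)²/48.0
   = 0.029 + 1.100 + 0.023 + 0.333
   = 1.49
p-value = 0.6857

Since p-value > α = 0.05, we fail to reject H₀.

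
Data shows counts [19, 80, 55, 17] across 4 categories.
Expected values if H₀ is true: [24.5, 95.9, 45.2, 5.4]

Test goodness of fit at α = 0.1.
Chi-square goodness of fit test:
H₀: observed counts match expected distribution
H₁: observed counts differ from expected distribution
df = k - 1 = 3
χ² = Σ(O - E)²/E
   = (19 - 24.5)²/24.5 + (80 - 95.9)²/95.9 + (55 - 45.2)²/45.2 + (17 - 5.4)²/5.4
   = 1.235 + 2.636 + 2.125 + 24.919
   = 30.91
p-value < 0.0001

Since p-value < α = 0.1, we reject H₀.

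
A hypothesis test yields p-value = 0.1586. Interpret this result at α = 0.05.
Since p = 0.1586 > α = 0.05, fail to reject H₀.
There is insufficient evidence to reject the null hypothesis; the result is not statistically significant at the 0.05 level.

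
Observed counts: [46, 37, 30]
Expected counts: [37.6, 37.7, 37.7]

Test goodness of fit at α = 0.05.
Chi-square goodness of fit test:
H₀: observed counts match expected distribution
H₁: observed counts differ from expected distribution
df = k - 1 = 2
χ² = Σ(O - E)²/E
   = (46 - 37.6)²/37.6 + (37 - 37.7)²/37.7 + (30 - 37.7)²/37.7
   = 1.877 + 0.013 + 1.573
   = 3.46
p-value = 0.1771

Since p-value > α = 0.05, we fail to reject H₀.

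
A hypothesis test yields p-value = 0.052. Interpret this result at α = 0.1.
Since p = 0.052 < α = 0.1, reject H₀.
There is sufficient evidence to reject the null hypothesis; the result is statistically significant at the 0.1 level.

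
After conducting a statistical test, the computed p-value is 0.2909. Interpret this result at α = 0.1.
Since p = 0.2909 > α = 0.1, fail to reject H₀.
There is insufficient evidence to reject the null hypothesis; the result is not statistically significant at the 0.1 level.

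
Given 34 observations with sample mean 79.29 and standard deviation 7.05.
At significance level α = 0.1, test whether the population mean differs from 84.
One-sample t-test:
H₀: μ = 84
H₁: μ ≠ 84
df = n - 1 = 33
t = (x̄ - μ₀) / (s/√n) = (79.29 - 84) / (7.05/√34) = -3.896
p-value = 0.0005

Since p-value < α = 0.1, we reject H₀.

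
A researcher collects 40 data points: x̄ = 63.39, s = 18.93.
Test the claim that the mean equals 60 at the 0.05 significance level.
One-sample t-test:
H₀: μ = 60
H₁: μ ≠ 60
df = n - 1 = 39
t = (x̄ - μ₀) / (s/√n) = (63.39 - 60) / (18.93/√40) = 1.133
p-value = 0.2643

Since p-value > α = 0.05, we fail to reject H₀.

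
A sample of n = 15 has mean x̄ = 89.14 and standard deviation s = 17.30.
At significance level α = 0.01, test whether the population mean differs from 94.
One-sample t-test:
H₀: μ = 94
H₁: μ ≠ 94
df = n - 1 = 14
t = (x̄ - μ₀) / (s/√n) = (89.14 - 94) / (17.30/√15) = -1.088
p-value = 0.2950

Since p-value > α = 0.01, we fail to reject H₀.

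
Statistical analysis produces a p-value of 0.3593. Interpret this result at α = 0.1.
Since p = 0.3593 > α = 0.1, fail to reject H₀.
There is insufficient evidence to reject the null hypothesis; the result is not statistically significant at the 0.1 level.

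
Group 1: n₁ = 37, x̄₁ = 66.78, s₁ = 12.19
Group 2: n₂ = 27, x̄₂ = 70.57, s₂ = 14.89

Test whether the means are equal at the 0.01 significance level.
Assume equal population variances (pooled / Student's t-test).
Student's two-sample t-test (equal variances):
H₀: μ₁ = μ₂
H₁: μ₁ ≠ μ₂
df = n₁ + n₂ - 2 = 62
Pooled variance s_p² = [(n₁-1)s₁² + (n₂-1)s₂²] / (n₁ + n₂ - 2) = [(36)(12.19²) + (26)(14.89²)] / 62 = 179.2576
SE = √(s_p²(1/n₁ + 1/n₂)) = √(179.2576 × (1/37 + 1/27)) = 3.3888
t = (x̄₁ - x̄₂) / SE = (66.78 - 70.57) / 3.3888 = -3.79 / 3.3888 = -1.118
p-value = 0.2677

Since p-value > α = 0.01, we fail to reject H₀.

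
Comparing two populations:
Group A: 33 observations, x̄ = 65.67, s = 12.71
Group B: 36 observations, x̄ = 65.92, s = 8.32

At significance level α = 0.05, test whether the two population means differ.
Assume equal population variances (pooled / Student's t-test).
Student's two-sample t-test (equal variances):
H₀: μ₁ = μ₂
H₁: μ₁ ≠ μ₂
df = n₁ + n₂ - 2 = 67
Pooled variance s_p² = [(n₁-1)s₁² + (n₂-1)s₂²] / (n₁ + n₂ - 2) = [(32)(12.71²) + (35)(8.32²)] / 67 = 113.3163
SE = √(s_p²(1/n₁ + 1/n₂)) = √(113.3163 × (1/33 + 1/36)) = 2.5654
t = (x̄₁ - x̄₂) / SE = (65.67 - 65.92) / 2.5654 = -0.25 / 2.5654 = -0.097
p-value = 0.9227

Since p-value > α = 0.05, we fail to reject H₀.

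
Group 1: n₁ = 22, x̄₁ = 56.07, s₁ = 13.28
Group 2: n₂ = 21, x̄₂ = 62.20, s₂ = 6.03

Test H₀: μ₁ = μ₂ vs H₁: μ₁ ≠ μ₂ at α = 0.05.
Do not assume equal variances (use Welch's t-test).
Welch's two-sample t-test:
H₀: μ₁ = μ₂
H₁: μ₁ ≠ μ₂
s₁²/n₁ = 13.28²/22 = 8.0163,  s₂²/n₂ = 6.03²/21 = 1.7315
SE = √(s₁²/n₁ + s₂²/n₂) = √(8.0163 + 1.7315) = 3.1221
df (Welch-Satterthwaite) = (s₁²/n₁ + s₂²/n₂)² / [(s₁²/n₁)²/(n₁-1) + (s₂²/n₂)²/(n₂-1)] ≈ 29.60
t = (x̄₁ - x̄₂) / SE = (56.07 - 62.20) / 3.1221 = -6.13 / 3.1221 = -1.963
p-value = 0.0591

Since p-value > α = 0.05, we fail to reject H₀.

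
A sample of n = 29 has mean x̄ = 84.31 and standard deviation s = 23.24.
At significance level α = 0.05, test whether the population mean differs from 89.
One-sample t-test:
H₀: μ = 89
H₁: μ ≠ 89
df = n - 1 = 28
t = (x̄ - μ₀) / (s/√n) = (84.31 - 89) / (23.24/√29) = -1.087
p-value = 0.2864

Since p-value > α = 0.05, we fail to reject H₀.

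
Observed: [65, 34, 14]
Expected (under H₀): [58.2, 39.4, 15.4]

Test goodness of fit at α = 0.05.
Chi-square goodness of fit test:
H₀: observed counts match expected distribution
H₁: observed counts differ from expected distribution
df = k - 1 = 2
χ² = Σ(O - E)²/E
   = (65 - 58.2)²/58.2 + (34 - 39.4)²/39.4 + (14 - 15.4)²/15.4
   = 0.795 + 0.740 + 0.127
   = 1.66
p-value = 0.4356

Since p-value > α = 0.05, we fail to reject H₀.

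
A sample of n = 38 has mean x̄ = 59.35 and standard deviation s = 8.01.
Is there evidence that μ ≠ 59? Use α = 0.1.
One-sample t-test:
H₀: μ = 59
H₁: μ ≠ 59
df = n - 1 = 37
t = (x̄ - μ₀) / (s/√n) = (59.35 - 59) / (8.01/√38) = 0.269
p-value = 0.7892

Since p-value > α = 0.1, we fail to reject H₀.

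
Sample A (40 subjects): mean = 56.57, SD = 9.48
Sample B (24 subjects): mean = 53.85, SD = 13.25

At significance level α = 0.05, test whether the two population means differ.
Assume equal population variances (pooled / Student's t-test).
Student's two-sample t-test (equal variances):
H₀: μ₁ = μ₂
H₁: μ₁ ≠ μ₂
df = n₁ + n₂ - 2 = 62
Pooled variance s_p² = [(n₁-1)s₁² + (n₂-1)s₂²] / (n₁ + n₂ - 2) = [(39)(9.48²) + (23)(13.25²)] / 62 = 121.6594
SE = √(s_p²(1/n₁ + 1/n₂)) = √(121.6594 × (1/40 + 1/24)) = 2.8479
t = (x̄₁ - x̄₂) / SE = (56.57 - 53.85) / 2.8479 = 2.72 / 2.8479 = 0.955
p-value = 0.3432

Since p-value > α = 0.05, we fail to reject H₀.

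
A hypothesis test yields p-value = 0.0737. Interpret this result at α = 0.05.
Since p = 0.0737 > α = 0.05, fail to reject H₀.
There is insufficient evidence to reject the null hypothesis; the result is not statistically significant at the 0.05 level.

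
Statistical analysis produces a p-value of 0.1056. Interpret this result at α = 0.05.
Since p = 0.1056 > α = 0.05, fail to reject H₀.
There is insufficient evidence to reject the null hypothesis; the result is not statistically significant at the 0.05 level.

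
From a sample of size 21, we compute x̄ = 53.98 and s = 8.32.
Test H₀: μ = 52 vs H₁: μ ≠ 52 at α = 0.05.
One-sample t-test:
H₀: μ = 52
H₁: μ ≠ 52
df = n - 1 = 20
t = (x̄ - μ₀) / (s/√n) = (53.98 - 52) / (8.32/√21) = 1.091
p-value = 0.2884

Since p-value > α = 0.05, we fail to reject H₀.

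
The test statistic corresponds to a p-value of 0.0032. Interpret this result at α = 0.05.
Since p = 0.0032 < α = 0.05, reject H₀.
There is sufficient evidence to reject the null hypothesis; the result is statistically significant at the 0.05 level.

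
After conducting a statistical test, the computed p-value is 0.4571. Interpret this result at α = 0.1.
Since p = 0.4571 > α = 0.1, fail to reject H₀.
There is insufficient evidence to reject the null hypothesis; the result is not statistically significant at the 0.1 level.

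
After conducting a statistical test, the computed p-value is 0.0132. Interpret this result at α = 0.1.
Since p = 0.0132 < α = 0.1, reject H₀.
There is sufficient evidence to reject the null hypothesis; the result is statistically significant at the 0.1 level.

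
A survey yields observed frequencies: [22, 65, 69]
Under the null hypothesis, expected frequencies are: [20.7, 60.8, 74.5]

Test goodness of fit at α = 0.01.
Chi-square goodness of fit test:
H₀: observed counts match expected distribution
H₁: observed counts differ from expected distribution
df = k - 1 = 2
χ² = Σ(O - E)²/E
   = (22 - 20.7)²/20.7 + (65 - 60.8)²/60.8 + (69 - 74.5)²/74.5
   = 0.082 + 0.290 + 0.406
   = 0.78
p-value = 0.6778

Since p-value > α = 0.01, we fail to reject H₀.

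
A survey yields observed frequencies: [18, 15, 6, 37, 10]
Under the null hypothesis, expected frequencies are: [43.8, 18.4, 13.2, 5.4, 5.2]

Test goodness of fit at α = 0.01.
Chi-square goodness of fit test:
H₀: observed counts match expected distribution
H₁: observed counts differ from expected distribution
df = k - 1 = 4
χ² = Σ(O - E)²/E
   = (18 - 43.8)²/43.8 + (15 - 18.4)²/18.4 + (6 - 13.2)²/13.2 + (37 - 5.4)²/5.4 + (10 - 5.2)²/5.2
   = 15.197 + 0.628 + 3.927 + 184.919 + 4.431
   = 209.10
p-value < 0.0001

Since p-value < α = 0.01, we reject H₀.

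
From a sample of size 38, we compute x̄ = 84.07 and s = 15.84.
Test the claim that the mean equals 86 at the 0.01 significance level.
One-sample t-test:
H₀: μ = 86
H₁: μ ≠ 86
df = n - 1 = 37
t = (x̄ - μ₀) / (s/√n) = (84.07 - 86) / (15.84/√38) = -0.751
p-value = 0.4573

Since p-value > α = 0.01, we fail to reject H₀.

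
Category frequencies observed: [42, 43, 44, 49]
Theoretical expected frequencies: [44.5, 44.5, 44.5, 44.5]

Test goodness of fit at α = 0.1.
Chi-square goodness of fit test:
H₀: observed counts match expected distribution
H₁: observed counts differ from expected distribution
df = k - 1 = 3
χ² = Σ(O - E)²/E
   = (42 - 44.5)²/44.5 + (43 - 44.5)²/44.5 + (44 - 44.5)²/44.5 + (49 - 44.5)²/44.5
   = 0.140 + 0.051 + 0.006 + 0.455
   = 0.65
p-value = 0.8845

Since p-value > α = 0.1, we fail to reject H₀.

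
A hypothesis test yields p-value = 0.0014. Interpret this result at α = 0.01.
Since p = 0.0014 < α = 0.01, reject H₀.
There is sufficient evidence to reject the null hypothesis; the result is statistically significant at the 0.01 level.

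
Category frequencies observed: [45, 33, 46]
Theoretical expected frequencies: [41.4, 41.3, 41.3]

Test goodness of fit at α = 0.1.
Chi-square goodness of fit test:
H₀: observed counts match expected distribution
H₁: observed counts differ from expected distribution
df = k - 1 = 2
χ² = Σ(O - E)²/E
   = (45 - 41.4)²/41.4 + (33 - 41.3)²/41.3 + (46 - 41.3)²/41.3
   = 0.313 + 1.668 + 0.535
   = 2.52
p-value = 0.2842

Since p-value > α = 0.1, we fail to reject H₀.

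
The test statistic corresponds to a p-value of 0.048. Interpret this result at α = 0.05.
Since p = 0.048 < α = 0.05, reject H₀.
There is sufficient evidence to reject the null hypothesis; the result is statistically significant at the 0.05 level.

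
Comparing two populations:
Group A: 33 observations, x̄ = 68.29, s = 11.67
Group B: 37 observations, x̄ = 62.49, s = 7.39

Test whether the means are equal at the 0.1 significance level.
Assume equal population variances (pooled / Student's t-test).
Student's two-sample t-test (equal variances):
H₀: μ₁ = μ₂
H₁: μ₁ ≠ μ₂
df = n₁ + n₂ - 2 = 68
Pooled variance s_p² = [(n₁-1)s₁² + (n₂-1)s₂²] / (n₁ + n₂ - 2) = [(32)(11.67²) + (36)(7.39²)] / 68 = 93.0012
SE = √(s_p²(1/n₁ + 1/n₂)) = √(93.0012 × (1/33 + 1/37)) = 2.3091
t = (x̄₁ - x̄₂) / SE = (68.29 - 62.49) / 2.3091 = 5.80 / 2.3091 = 2.512
p-value = 0.0144

Since p-value < α = 0.1, we reject H₀.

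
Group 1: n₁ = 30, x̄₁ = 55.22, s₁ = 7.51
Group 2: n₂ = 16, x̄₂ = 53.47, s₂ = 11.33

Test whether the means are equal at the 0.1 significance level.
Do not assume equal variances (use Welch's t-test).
Welch's two-sample t-test:
H₀: μ₁ = μ₂
H₁: μ₁ ≠ μ₂
s₁²/n₁ = 7.51²/30 = 1.8800,  s₂²/n₂ = 11.33²/16 = 8.0231
SE = √(s₁²/n₁ + s₂²/n₂) = √(1.8800 + 8.0231) = 3.1469
df (Welch-Satterthwaite) = (s₁²/n₁ + s₂²/n₂)² / [(s₁²/n₁)²/(n₁-1) + (s₂²/n₂)²/(n₂-1)] ≈ 22.22
t = (x̄₁ - x̄₂) / SE = (55.22 - 53.47) / 3.1469 = 1.75 / 3.1469 = 0.556
p-value = 0.5837

Since p-value > α = 0.1, we fail to reject H₀.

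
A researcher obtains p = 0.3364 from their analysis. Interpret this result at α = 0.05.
Since p = 0.3364 > α = 0.05, fail to reject H₀.
There is insufficient evidence to reject the null hypothesis; the result is not statistically significant at the 0.05 level.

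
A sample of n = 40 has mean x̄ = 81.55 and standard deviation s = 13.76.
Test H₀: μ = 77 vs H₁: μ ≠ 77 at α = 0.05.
One-sample t-test:
H₀: μ = 77
H₁: μ ≠ 77
df = n - 1 = 39
t = (x̄ - μ₀) / (s/√n) = (81.55 - 77) / (13.76/√40) = 2.091
p-value = 0.0431

Since p-value < α = 0.05, we reject H₀.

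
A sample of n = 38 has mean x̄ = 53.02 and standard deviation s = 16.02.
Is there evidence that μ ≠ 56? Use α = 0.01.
One-sample t-test:
H₀: μ = 56
H₁: μ ≠ 56
df = n - 1 = 37
t = (x̄ - μ₀) / (s/√n) = (53.02 - 56) / (16.02/√38) = -1.147
p-value = 0.2589

Since p-value > α = 0.01, we fail to reject H₀.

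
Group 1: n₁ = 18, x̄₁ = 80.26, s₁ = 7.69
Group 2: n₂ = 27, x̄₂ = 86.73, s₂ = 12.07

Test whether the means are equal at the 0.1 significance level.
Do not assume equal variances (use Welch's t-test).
Welch's two-sample t-test:
H₀: μ₁ = μ₂
H₁: μ₁ ≠ μ₂
s₁²/n₁ = 7.69²/18 = 3.2853,  s₂²/n₂ = 12.07²/27 = 5.3957
SE = √(s₁²/n₁ + s₂²/n₂) = √(3.2853 + 5.3957) = 2.9464
df (Welch-Satterthwaite) = (s₁²/n₁ + s₂²/n₂)² / [(s₁²/n₁)²/(n₁-1) + (s₂²/n₂)²/(n₂-1)] ≈ 42.95
t = (x̄₁ - x̄₂) / SE = (80.26 - 86.73) / 2.9464 = -6.47 / 2.9464 = -2.196
p-value = 0.0335

Since p-value < α = 0.1, we reject H₀.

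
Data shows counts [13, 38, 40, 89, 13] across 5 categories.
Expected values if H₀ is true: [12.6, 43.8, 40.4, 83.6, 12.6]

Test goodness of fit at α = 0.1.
Chi-square goodness of fit test:
H₀: observed counts match expected distribution
H₁: observed counts differ from expected distribution
df = k - 1 = 4
χ² = Σ(O - E)²/E
   = (13 - 12.6)²/12.6 + (38 - 43.8)²/43.8 + (40 - 40.4)²/40.4 + (89 - 83.6)²/83.6 + (13 - 12.6)²/12.6
   = 0.013 + 0.768 + 0.004 + 0.349 + 0.013
   = 1.15
p-value = 0.8869

Since p-value > α = 0.1, we fail to reject H₀.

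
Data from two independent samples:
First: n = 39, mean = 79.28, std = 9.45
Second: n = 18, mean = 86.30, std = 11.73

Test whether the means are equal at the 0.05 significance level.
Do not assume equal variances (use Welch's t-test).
Welch's two-sample t-test:
H₀: μ₁ = μ₂
H₁: μ₁ ≠ μ₂
s₁²/n₁ = 9.45²/39 = 2.2898,  s₂²/n₂ = 11.73²/18 = 7.6441
SE = √(s₁²/n₁ + s₂²/n₂) = √(2.2898 + 7.6441) = 3.1518
df (Welch-Satterthwaite) = (s₁²/n₁ + s₂²/n₂)² / [(s₁²/n₁)²/(n₁-1) + (s₂²/n₂)²/(n₂-1)] ≈ 27.60
t = (x̄₁ - x̄₂) / SE = (79.28 - 86.30) / 3.1518 = -7.02 / 3.1518 = -2.227
p-value = 0.0343

Since p-value < α = 0.05, we reject H₀.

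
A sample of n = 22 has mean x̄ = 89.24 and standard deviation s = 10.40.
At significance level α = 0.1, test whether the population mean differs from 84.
One-sample t-test:
H₀: μ = 84
H₁: μ ≠ 84
df = n - 1 = 21
t = (x̄ - μ₀) / (s/√n) = (89.24 - 84) / (10.40/√22) = 2.363
p-value = 0.0278

Since p-value < α = 0.1, we reject H₀.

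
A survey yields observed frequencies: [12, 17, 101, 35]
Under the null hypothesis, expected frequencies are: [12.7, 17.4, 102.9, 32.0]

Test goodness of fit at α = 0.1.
Chi-square goodness of fit test:
H₀: observed counts match expected distribution
H₁: observed counts differ from expected distribution
df = k - 1 = 3
χ² = Σ(O - E)²/E
   = (12 - 12.7)²/12.7 + (17 - 17.4)²/17.4 + (101 - 102.9)²/102.9 + (35 - 32.0)²/32.0
   = 0.039 + 0.009 + 0.035 + 0.281
   = 0.36
p-value = 0.9476

Since p-value > α = 0.1, we fail to reject H₀.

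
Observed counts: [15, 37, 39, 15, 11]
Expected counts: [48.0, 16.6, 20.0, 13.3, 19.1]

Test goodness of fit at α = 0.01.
Chi-square goodness of fit test:
H₀: observed counts match expected distribution
H₁: observed counts differ from expected distribution
df = k - 1 = 4
χ² = Σ(O - E)²/E
   = (15 - 48.0)²/48.0 + (37 - 16.6)²/16.6 + (39 - 20.0)²/20.0 + (15 - 13.3)²/13.3 + (11 - 19.1)²/19.1
   = 22.688 + 25.070 + 18.050 + 0.217 + 3.435
   = 69.46
p-value < 0.0001

Since p-value < α = 0.01, we reject H₀.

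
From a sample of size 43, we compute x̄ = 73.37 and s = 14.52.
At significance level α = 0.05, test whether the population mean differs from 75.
One-sample t-test:
H₀: μ = 75
H₁: μ ≠ 75
df = n - 1 = 42
t = (x̄ - μ₀) / (s/√n) = (73.37 - 75) / (14.52/√43) = -0.736
p-value = 0.4657

Since p-value > α = 0.05, we fail to reject H₀.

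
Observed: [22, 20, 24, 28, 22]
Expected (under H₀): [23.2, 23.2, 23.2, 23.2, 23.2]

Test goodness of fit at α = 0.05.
Chi-square goodness of fit test:
H₀: observed counts match expected distribution
H₁: observed counts differ from expected distribution
df = k - 1 = 4
χ² = Σ(O - E)²/E
   = (22 - 23.2)²/23.2 + (20 - 23.2)²/23.2 + (24 - 23.2)²/23.2 + (28 - 23.2)²/23.2 + (22 - 23.2)²/23.2
   = 0.062 + 0.441 + 0.028 + 0.993 + 0.062
   = 1.59
p-value = 0.8113

Since p-value > α = 0.05, we fail to reject H₀.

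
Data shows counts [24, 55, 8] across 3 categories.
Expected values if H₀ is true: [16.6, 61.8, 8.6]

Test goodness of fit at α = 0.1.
Chi-square goodness of fit test:
H₀: observed counts match expected distribution
H₁: observed counts differ from expected distribution
df = k - 1 = 2
χ² = Σ(O - E)²/E
   = (24 - 16.6)²/16.6 + (55 - 61.8)²/61.8 + (8 - 8.6)²/8.6
   = 3.299 + 0.748 + 0.042
   = 4.09
p-value = 0.1295

Since p-value > α = 0.1, we fail to reject H₀.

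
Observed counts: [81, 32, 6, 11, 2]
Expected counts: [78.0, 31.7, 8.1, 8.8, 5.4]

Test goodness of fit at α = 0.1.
Chi-square goodness of fit test:
H₀: observed counts match expected distribution
H₁: observed counts differ from expected distribution
df = k - 1 = 4
χ² = Σ(O - E)²/E
   = (81 - 78.0)²/78.0 + (32 - 31.7)²/31.7 + (6 - 8.1)²/8.1 + (11 - 8.8)²/8.8 + (2 - 5.4)²/5.4
   = 0.115 + 0.003 + 0.544 + 0.550 + 2.141
   = 3.35
p-value = 0.5005

Since p-value > α = 0.1, we fail to reject H₀.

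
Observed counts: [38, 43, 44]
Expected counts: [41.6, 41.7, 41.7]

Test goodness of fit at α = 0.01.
Chi-square goodness of fit test:
H₀: observed counts match expected distribution
H₁: observed counts differ from expected distribution
df = k - 1 = 2
χ² = Σ(O - E)²/E
   = (38 - 41.6)²/41.6 + (43 - 41.7)²/41.7 + (44 - 41.7)²/41.7
   = 0.312 + 0.041 + 0.127
   = 0.48
p-value = 0.7871

Since p-value > α = 0.01, we fail to reject H₀.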